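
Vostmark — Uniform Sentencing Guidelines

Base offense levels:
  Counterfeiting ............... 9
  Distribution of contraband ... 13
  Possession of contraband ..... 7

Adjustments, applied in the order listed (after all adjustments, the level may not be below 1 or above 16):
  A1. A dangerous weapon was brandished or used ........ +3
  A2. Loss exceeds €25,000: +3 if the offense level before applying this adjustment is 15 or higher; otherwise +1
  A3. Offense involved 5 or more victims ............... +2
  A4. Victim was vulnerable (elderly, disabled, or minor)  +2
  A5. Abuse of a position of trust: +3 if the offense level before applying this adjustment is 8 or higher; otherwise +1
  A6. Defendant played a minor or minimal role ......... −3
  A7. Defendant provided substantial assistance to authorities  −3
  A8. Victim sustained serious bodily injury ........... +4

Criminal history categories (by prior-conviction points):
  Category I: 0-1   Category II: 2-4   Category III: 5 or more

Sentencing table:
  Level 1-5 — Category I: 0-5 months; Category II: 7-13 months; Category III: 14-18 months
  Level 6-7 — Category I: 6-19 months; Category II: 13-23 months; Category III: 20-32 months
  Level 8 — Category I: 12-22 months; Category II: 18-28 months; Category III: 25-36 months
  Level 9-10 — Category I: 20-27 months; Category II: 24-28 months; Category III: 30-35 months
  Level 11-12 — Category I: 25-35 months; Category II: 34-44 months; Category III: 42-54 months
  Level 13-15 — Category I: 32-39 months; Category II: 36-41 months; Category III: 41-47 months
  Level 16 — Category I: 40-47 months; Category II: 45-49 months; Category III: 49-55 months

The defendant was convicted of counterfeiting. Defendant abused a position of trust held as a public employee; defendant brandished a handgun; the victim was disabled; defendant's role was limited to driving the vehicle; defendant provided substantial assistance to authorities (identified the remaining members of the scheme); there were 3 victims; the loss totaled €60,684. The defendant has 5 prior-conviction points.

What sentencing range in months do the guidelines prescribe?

42-54 months

Base offense level for counterfeiting: 9.
A1 applies: 9 + 3 = 12.
A2 applies (level before this adjustment is 12 < 15, so +1): 12 + 1 = 13.
A3 does not apply.
A4 applies: 13 + 2 = 15.
A5 applies (level before this adjustment is 15 ≥ 8, so +3): 15 + 3 = 18.
A6 applies: 18 − 3 = 15.
A7 applies: 15 − 3 = 12.
A8 does not apply.
Final offense level: 12.
Criminal history: 5 prior points → Category III (5+).
Level 12 falls in the 11-12 band.
Grid: Level 11-12 × Category III = 42-54 months.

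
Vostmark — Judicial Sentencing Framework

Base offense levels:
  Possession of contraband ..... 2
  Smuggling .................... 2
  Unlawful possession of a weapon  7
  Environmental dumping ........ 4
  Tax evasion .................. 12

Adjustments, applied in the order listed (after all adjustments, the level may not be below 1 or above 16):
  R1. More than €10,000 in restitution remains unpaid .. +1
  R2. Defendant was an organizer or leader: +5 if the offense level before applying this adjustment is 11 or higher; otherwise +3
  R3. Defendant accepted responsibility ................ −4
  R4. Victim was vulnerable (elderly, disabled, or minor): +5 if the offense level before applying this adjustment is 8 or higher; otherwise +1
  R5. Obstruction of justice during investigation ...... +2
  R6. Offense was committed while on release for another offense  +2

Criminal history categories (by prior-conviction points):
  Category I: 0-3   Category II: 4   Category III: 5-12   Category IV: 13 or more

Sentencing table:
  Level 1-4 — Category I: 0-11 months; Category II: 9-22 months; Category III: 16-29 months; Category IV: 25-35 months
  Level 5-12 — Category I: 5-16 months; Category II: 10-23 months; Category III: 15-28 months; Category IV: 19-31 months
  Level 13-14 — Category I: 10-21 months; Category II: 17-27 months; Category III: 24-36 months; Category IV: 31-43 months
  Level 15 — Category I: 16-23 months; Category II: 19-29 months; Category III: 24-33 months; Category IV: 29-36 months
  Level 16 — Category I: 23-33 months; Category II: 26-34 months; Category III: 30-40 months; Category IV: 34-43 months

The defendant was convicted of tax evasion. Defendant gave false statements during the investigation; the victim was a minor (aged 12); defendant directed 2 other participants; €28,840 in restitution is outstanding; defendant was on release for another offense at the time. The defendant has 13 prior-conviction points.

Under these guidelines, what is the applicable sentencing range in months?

Base offense level for tax evasion: 12.
R1 applies: 12 + 1 = 13.
R2 applies (level before this adjustment is 13 ≥ 11, so +5): 13 + 5 = 18.
R3 does not apply.
R4 applies (level before this adjustment is 18 ≥ 8, so +5): 18 + 5 = 23.
R5 applies: 23 + 2 = 25.
R6 applies: 25 + 2 = 27.
Level 27 exceeds the maximum of 16; capped at 16.
Final offense level: 16.
Criminal history: 13 prior points → Category IV (13+).
Level 16 falls in the 16 band.
Grid: Level 16 × Category IV = 34-43 months.

34-43 months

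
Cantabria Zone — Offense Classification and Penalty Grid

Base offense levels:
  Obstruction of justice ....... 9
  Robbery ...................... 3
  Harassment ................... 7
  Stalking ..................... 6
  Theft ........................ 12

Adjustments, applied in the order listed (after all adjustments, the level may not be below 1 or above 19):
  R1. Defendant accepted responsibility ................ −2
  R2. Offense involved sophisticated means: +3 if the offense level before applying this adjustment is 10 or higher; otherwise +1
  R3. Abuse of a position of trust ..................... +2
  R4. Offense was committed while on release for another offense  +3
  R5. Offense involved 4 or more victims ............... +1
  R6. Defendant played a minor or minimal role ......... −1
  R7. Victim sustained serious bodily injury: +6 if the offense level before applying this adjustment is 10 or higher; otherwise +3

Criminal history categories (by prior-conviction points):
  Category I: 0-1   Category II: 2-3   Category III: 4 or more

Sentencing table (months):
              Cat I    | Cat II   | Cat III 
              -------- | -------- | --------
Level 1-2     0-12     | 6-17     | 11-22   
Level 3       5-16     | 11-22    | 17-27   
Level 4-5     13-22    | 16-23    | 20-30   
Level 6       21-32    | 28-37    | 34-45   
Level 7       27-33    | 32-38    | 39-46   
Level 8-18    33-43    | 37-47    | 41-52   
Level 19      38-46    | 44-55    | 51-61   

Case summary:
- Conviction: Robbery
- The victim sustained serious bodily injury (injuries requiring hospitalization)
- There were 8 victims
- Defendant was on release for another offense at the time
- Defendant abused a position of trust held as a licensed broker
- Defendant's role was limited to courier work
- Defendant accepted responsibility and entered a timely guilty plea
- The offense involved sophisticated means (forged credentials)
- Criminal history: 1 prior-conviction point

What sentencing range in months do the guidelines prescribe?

33-43 months

Base offense level for robbery: 3.
R1 applies: 3 − 2 = 1.
R2 applies (level before this adjustment is 1 < 10, so +1): 1 + 1 = 2.
R3 applies: 2 + 2 = 4.
R4 applies: 4 + 3 = 7.
R5 applies: 7 + 1 = 8.
R6 applies: 8 − 1 = 7.
R7 applies (level before this adjustment is 7 < 10, so +3): 7 + 3 = 10.
Final offense level: 10.
Criminal history: 1 prior point → Category I (0-1).
Level 10 falls in the 8-18 band.
Grid: Level 8-18 × Category I = 33-43 months.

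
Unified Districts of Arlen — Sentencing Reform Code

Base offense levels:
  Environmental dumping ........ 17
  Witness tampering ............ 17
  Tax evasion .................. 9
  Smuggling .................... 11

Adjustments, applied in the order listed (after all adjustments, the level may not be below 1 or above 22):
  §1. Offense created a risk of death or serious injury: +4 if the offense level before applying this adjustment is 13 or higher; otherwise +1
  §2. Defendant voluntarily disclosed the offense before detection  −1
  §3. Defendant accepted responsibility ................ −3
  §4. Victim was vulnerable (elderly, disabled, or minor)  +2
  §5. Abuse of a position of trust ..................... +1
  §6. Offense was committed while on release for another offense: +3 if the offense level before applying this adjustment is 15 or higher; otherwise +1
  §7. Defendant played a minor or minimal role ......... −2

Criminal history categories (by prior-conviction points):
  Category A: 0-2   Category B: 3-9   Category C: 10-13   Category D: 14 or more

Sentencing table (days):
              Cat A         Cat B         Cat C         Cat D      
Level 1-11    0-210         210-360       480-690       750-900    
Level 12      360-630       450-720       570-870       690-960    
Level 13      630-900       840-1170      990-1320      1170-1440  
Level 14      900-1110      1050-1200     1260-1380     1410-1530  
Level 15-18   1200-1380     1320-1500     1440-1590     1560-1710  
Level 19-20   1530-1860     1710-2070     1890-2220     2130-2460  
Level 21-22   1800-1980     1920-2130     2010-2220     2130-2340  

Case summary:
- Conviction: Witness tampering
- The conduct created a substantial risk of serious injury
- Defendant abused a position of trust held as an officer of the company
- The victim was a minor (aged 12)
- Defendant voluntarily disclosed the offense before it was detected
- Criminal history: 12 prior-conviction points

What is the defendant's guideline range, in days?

Base offense level for witness tampering: 17.
§1 applies (level before this adjustment is 17 ≥ 13, so +4): 17 + 4 = 21.
§2 applies: 21 − 1 = 20.
§4 applies: 20 + 2 = 22.
§5 applies: 22 + 1 = 23.
§6 does not apply.
§7 does not apply.
Level 23 exceeds the maximum of 22; capped at 22.
Final offense level: 22.
Criminal history: 12 prior points → Category C (10-13).
Level 22 falls in the 21-22 band.
Grid: Level 21-22 × Category C = 2010-2220 days.

2010-2220 days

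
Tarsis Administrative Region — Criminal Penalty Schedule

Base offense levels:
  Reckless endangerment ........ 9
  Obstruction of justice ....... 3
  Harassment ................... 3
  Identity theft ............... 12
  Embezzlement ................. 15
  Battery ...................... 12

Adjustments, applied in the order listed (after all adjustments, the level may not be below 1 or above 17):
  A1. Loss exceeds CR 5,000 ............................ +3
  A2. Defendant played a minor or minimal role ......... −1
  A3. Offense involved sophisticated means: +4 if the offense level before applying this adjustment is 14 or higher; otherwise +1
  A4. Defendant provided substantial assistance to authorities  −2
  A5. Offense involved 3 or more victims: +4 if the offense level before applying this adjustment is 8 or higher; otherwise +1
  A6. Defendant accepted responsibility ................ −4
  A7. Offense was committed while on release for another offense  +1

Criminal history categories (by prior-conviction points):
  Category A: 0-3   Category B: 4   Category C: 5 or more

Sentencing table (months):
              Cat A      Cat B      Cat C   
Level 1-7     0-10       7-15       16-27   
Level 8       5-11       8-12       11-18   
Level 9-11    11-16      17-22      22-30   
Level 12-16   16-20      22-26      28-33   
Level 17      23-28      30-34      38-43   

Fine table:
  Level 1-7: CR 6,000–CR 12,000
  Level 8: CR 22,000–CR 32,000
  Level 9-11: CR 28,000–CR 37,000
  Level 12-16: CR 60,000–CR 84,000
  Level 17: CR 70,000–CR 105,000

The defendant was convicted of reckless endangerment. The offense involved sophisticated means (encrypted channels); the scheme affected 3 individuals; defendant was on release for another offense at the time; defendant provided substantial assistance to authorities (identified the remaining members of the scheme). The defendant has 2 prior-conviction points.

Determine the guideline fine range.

Base offense level for reckless endangerment: 9.
A3 applies (level before this adjustment is 9 < 14, so +1): 9 + 1 = 10.
A4 applies: 10 − 2 = 8.
A5 applies (level before this adjustment is 8 ≥ 8, so +4): 8 + 4 = 12.
A6 does not apply.
A7 applies: 12 + 1 = 13.
Final offense level: 13.
Level 13 falls in the 12-16 band.
Fine table: Level 12-16 → CR 60,000–CR 84,000.

CR 60,000–CR 84,000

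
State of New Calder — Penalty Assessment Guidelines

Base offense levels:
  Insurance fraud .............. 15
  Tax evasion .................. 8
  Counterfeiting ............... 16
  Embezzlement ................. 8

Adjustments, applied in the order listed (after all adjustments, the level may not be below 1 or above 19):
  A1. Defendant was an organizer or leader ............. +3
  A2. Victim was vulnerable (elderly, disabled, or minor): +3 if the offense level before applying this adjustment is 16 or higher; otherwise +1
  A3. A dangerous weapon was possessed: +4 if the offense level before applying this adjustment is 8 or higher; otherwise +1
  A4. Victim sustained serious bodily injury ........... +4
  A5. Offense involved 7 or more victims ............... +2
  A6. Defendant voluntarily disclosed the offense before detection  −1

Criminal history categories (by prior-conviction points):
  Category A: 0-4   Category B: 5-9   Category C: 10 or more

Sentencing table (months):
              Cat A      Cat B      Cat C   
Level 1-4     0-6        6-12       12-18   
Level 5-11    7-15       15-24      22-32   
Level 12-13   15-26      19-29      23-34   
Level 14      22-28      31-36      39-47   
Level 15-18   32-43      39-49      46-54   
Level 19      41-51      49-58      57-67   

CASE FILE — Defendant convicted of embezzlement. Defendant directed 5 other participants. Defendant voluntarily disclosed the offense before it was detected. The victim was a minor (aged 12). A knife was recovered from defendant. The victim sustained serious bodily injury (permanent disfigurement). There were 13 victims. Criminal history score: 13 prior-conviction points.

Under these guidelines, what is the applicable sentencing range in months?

Base offense level for embezzlement: 8.
A1 applies: 8 + 3 = 11.
A2 applies (level before this adjustment is 11 < 16, so +1): 11 + 1 = 12.
A3 applies (level before this adjustment is 12 ≥ 8, so +4): 12 + 4 = 16.
A4 applies: 16 + 4 = 20.
A5 applies: 20 + 2 = 22.
A6 applies: 22 − 1 = 21.
Level 21 exceeds the maximum of 19; capped at 19.
Final offense level: 19.
Criminal history: 13 prior points → Category C (10+).
Level 19 falls in the 19 band.
Grid: Level 19 × Category C = 57-67 months.

57-67 months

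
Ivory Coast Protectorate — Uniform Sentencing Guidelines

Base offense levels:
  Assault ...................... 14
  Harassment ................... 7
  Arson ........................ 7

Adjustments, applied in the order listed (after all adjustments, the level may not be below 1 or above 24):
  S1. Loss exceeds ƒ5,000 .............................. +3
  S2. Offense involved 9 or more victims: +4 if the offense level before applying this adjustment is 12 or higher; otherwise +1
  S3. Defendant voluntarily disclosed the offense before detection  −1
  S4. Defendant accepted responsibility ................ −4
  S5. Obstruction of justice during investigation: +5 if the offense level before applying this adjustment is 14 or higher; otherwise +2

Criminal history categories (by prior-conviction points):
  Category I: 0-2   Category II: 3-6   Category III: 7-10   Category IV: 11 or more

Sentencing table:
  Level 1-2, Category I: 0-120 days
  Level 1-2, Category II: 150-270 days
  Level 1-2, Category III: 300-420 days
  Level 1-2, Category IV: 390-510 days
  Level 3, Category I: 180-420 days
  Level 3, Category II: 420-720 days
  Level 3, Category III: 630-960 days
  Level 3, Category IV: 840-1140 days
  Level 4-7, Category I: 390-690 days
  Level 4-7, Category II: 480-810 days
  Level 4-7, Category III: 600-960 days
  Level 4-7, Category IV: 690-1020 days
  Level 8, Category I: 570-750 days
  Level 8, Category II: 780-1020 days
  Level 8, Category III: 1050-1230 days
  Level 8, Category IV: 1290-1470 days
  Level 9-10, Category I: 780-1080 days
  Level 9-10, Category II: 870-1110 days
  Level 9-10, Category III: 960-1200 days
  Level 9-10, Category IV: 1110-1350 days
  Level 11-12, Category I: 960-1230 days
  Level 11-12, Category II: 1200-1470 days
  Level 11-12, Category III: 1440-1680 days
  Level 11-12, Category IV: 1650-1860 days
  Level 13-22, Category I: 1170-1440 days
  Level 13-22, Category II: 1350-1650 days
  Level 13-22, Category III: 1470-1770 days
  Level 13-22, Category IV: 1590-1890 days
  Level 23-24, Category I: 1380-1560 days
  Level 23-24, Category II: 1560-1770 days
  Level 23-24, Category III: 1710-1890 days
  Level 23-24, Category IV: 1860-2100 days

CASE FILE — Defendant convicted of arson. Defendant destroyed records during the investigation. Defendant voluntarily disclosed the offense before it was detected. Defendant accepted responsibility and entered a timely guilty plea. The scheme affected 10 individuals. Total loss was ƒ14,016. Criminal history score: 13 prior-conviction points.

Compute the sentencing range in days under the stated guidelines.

Base offense level for arson: 7.
S1 applies: 7 + 3 = 10.
S2 applies (level before this adjustment is 10 < 12, so +1): 10 + 1 = 11.
S3 applies: 11 − 1 = 10.
S4 applies: 10 − 4 = 6.
S5 applies (level before this adjustment is 6 < 14, so +2): 6 + 2 = 8.
Final offense level: 8.
Criminal history: 13 prior points → Category IV (11+).
Level 8 falls in the 8 band.
Grid: Level 8 × Category IV = 1290-1470 days.

1290-1470 days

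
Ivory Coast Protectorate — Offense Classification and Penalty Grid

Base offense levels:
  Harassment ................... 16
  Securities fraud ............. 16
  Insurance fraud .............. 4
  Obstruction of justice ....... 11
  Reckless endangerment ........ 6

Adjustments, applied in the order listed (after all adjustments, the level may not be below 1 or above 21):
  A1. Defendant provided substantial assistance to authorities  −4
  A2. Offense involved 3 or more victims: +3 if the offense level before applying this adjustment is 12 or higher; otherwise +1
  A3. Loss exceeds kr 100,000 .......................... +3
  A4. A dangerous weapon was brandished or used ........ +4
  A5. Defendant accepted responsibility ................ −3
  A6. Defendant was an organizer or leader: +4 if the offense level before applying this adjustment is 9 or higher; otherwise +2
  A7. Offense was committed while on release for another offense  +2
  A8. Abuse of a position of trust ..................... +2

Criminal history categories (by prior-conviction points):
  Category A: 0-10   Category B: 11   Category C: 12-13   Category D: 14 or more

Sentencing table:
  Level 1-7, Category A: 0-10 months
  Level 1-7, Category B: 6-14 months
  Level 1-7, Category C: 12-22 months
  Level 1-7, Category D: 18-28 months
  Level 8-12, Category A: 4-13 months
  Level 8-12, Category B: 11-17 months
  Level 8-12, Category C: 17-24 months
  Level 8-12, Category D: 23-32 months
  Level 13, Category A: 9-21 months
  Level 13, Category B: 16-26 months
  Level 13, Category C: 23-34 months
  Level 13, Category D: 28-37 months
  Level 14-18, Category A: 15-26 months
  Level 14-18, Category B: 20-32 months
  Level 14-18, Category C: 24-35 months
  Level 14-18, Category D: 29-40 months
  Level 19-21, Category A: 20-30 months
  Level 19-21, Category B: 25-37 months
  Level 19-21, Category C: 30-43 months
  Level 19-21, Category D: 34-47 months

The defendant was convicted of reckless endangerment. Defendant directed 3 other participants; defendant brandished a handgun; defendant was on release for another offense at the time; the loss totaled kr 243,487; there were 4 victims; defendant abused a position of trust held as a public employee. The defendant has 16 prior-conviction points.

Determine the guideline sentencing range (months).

34-47 months

Base offense level for reckless endangerment: 6.
A1 does not apply.
A2 applies (level before this adjustment is 6 < 12, so +1): 6 + 1 = 7.
A3 applies: 7 + 3 = 10.
A4 applies: 10 + 4 = 14.
A5 does not apply.
A6 applies (level before this adjustment is 14 ≥ 9, so +4): 14 + 4 = 18.
A7 applies: 18 + 2 = 20.
A8 applies: 20 + 2 = 22.
Level 22 exceeds the maximum of 21; capped at 21.
Final offense level: 21.
Criminal history: 16 prior points → Category D (14+).
Level 21 falls in the 19-21 band.
Grid: Level 19-21 × Category D = 34-47 months.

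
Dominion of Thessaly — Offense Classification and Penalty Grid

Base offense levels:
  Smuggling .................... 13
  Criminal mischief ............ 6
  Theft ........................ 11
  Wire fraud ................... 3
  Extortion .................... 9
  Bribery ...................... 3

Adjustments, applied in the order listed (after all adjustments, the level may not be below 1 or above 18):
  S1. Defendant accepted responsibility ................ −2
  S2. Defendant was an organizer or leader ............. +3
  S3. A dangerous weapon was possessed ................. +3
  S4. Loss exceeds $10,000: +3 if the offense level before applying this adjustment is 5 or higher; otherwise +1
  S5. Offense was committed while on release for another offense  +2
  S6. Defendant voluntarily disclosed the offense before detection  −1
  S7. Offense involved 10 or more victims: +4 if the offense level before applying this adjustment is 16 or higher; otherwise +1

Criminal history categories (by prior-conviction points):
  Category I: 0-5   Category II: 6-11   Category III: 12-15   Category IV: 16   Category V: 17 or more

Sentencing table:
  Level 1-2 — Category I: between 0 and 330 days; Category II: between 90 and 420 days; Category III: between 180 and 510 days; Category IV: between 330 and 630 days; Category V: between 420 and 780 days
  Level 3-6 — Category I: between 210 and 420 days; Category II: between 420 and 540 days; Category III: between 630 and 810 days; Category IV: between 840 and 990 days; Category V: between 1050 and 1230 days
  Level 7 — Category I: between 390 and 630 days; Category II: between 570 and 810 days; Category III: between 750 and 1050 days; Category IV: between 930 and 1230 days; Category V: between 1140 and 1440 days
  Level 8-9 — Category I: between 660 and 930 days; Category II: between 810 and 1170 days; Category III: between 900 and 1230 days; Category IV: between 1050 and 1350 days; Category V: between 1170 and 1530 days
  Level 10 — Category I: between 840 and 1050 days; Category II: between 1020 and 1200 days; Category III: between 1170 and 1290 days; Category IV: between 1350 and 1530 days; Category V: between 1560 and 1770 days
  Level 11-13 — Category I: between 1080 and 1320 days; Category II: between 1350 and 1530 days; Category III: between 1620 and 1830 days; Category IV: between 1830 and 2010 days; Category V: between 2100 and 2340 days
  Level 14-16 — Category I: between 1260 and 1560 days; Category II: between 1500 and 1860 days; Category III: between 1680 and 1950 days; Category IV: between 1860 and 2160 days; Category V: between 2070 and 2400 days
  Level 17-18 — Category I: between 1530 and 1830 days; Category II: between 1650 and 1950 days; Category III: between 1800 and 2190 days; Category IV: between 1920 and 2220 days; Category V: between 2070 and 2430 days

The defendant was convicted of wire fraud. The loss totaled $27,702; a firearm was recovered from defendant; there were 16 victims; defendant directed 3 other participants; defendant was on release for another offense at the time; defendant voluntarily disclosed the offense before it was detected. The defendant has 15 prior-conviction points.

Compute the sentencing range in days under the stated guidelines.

1680-1950 days

Base offense level for wire fraud: 3.
S2 applies: 3 + 3 = 6.
S3 applies: 6 + 3 = 9.
S4 applies (level before this adjustment is 9 ≥ 5, so +3): 9 + 3 = 12.
S5 applies: 12 + 2 = 14.
S6 applies: 14 − 1 = 13.
S7 applies (level before this adjustment is 13 < 16, so +1): 13 + 1 = 14.
Final offense level: 14.
Criminal history: 15 prior points → Category III (12-15).
Level 14 falls in the 14-16 band.
Grid: Level 14-16 × Category III = 1680-1950 days.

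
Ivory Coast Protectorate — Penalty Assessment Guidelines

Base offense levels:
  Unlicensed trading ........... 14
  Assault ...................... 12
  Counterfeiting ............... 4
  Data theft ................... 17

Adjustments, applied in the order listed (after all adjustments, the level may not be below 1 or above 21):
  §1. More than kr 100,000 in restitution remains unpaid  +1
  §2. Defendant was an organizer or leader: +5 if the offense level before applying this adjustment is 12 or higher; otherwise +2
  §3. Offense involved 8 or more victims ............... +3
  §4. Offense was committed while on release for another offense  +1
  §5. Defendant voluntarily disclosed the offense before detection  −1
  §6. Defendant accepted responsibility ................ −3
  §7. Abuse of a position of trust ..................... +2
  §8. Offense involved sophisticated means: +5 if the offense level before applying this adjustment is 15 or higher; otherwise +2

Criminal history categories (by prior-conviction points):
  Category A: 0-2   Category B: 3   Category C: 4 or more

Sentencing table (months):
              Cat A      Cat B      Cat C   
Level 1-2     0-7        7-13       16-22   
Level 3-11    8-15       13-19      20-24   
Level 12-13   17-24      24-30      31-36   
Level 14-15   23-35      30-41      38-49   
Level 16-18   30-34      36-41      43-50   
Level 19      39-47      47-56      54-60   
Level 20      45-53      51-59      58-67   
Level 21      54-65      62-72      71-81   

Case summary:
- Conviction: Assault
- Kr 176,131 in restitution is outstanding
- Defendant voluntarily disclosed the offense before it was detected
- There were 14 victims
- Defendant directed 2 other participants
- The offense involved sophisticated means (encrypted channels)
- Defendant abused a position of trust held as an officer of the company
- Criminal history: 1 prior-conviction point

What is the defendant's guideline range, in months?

Base offense level for assault: 12.
§1 applies: 12 + 1 = 13.
§2 applies (level before this adjustment is 13 ≥ 12, so +5): 13 + 5 = 18.
§3 applies: 18 + 3 = 21.
§5 applies: 21 − 1 = 20.
§7 applies: 20 + 2 = 22.
§8 applies (level before this adjustment is 22 ≥ 15, so +5): 22 + 5 = 27.
Level 27 exceeds the maximum of 21; capped at 21.
Final offense level: 21.
Criminal history: 1 prior point → Category A (0-2).
Level 21 falls in the 21 band.
Grid: Level 21 × Category A = 54-65 months.

54-65 months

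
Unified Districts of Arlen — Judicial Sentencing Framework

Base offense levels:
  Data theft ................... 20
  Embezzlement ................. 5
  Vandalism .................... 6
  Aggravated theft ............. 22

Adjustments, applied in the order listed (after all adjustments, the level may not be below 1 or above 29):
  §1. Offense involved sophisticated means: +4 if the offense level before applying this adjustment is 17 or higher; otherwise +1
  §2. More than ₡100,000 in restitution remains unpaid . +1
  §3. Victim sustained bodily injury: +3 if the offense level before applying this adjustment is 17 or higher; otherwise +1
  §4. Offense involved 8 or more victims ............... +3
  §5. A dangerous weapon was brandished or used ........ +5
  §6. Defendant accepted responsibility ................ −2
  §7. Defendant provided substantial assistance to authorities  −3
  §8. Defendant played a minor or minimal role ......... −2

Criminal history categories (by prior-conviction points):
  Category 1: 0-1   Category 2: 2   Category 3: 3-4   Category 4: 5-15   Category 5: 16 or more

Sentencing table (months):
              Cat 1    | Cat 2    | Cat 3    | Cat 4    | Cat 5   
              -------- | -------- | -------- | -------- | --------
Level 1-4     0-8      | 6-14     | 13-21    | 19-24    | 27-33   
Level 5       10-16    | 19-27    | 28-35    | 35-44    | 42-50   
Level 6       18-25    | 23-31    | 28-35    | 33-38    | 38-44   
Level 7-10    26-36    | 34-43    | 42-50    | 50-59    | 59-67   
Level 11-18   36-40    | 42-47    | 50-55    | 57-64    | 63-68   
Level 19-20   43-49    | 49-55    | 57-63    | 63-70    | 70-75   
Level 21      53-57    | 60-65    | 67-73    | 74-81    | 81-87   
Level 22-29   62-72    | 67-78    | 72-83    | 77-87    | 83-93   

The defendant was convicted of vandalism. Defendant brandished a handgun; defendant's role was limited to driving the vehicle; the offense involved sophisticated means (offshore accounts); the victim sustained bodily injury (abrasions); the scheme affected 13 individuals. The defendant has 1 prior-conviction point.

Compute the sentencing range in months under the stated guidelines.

Base offense level for vandalism: 6.
§1 applies (level before this adjustment is 6 < 17, so +1): 6 + 1 = 7.
§2 does not apply.
§3 applies (level before this adjustment is 7 < 17, so +1): 7 + 1 = 8.
§4 applies: 8 + 3 = 11.
§5 applies: 11 + 5 = 16.
§8 applies: 16 − 2 = 14.
Final offense level: 14.
Criminal history: 1 prior point → Category 1 (0-1).
Level 14 falls in the 11-18 band.
Grid: Level 11-18 × Category 1 = 36-40 months.

36-40 months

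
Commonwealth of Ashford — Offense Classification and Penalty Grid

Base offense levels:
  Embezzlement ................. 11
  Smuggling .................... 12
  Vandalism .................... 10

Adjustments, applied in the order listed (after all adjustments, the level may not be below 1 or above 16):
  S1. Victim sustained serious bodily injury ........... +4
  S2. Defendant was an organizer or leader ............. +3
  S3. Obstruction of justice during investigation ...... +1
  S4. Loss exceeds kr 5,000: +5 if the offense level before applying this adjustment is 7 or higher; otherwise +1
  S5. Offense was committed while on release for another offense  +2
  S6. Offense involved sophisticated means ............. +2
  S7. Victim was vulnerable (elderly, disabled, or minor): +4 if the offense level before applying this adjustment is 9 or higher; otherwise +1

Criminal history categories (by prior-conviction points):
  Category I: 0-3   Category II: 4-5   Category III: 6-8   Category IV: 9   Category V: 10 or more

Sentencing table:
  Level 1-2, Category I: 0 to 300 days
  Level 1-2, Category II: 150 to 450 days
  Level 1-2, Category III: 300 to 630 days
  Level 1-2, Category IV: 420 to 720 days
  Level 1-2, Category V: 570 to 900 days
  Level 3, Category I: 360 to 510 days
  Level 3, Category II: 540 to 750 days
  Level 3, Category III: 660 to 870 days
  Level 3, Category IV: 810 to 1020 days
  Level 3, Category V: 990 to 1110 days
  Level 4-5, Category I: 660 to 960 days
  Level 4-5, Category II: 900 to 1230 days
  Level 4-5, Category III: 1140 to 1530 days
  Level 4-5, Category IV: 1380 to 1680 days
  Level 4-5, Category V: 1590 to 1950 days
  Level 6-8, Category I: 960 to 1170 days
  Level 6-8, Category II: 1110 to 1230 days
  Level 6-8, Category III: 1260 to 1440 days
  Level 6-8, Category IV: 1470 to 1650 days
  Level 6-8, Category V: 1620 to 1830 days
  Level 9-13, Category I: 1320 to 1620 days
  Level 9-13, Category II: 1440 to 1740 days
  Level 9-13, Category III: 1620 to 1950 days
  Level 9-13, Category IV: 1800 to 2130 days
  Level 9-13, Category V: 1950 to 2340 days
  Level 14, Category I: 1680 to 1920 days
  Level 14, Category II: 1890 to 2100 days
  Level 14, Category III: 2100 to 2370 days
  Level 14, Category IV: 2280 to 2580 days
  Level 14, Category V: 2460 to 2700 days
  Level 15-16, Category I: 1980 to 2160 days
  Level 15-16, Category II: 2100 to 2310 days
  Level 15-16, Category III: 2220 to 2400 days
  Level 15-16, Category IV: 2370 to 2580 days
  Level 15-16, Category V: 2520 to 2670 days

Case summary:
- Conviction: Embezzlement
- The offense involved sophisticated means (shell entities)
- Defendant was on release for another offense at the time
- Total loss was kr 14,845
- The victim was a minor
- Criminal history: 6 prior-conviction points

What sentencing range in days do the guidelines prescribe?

Base offense level for embezzlement: 11.
S1 does not apply.
S2 does not apply.
S3 does not apply.
S4 applies (level before this adjustment is 11 ≥ 7, so +5): 11 + 5 = 16.
S5 applies: 16 + 2 = 18.
S6 applies: 18 + 2 = 20.
S7 applies (level before this adjustment is 20 ≥ 9, so +4): 20 + 4 = 24.
Level 24 exceeds the maximum of 16; capped at 16.
Final offense level: 16.
Criminal history: 6 prior points → Category III (6-8).
Level 16 falls in the 15-16 band.
Grid: Level 15-16 × Category III = 2220-2400 days.

2220-2400 days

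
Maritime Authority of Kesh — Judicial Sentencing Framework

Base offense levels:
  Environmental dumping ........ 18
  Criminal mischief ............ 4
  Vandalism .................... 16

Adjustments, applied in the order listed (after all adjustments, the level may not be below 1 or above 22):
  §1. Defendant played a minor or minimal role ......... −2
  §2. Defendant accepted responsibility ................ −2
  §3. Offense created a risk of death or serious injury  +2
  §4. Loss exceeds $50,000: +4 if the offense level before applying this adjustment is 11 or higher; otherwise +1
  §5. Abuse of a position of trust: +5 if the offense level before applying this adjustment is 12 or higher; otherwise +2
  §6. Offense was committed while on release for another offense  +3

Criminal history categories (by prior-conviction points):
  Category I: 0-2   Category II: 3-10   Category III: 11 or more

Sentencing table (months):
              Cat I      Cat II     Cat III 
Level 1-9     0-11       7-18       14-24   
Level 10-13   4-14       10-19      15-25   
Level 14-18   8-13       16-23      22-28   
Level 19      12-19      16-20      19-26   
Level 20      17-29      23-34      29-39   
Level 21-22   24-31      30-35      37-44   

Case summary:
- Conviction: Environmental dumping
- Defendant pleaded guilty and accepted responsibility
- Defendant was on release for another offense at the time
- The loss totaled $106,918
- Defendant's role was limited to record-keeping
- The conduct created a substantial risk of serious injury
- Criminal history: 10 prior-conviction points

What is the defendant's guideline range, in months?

30-35 months

Base offense level for environmental dumping: 18.
§1 applies: 18 − 2 = 16.
§2 applies: 16 − 2 = 14.
§3 applies: 14 + 2 = 16.
§4 applies (level before this adjustment is 16 ≥ 11, so +4): 16 + 4 = 20.
§6 applies: 20 + 3 = 23.
Level 23 exceeds the maximum of 22; capped at 22.
Final offense level: 22.
Criminal history: 10 prior points → Category II (3-10).
Level 22 falls in the 21-22 band.
Grid: Level 21-22 × Category II = 30-35 months.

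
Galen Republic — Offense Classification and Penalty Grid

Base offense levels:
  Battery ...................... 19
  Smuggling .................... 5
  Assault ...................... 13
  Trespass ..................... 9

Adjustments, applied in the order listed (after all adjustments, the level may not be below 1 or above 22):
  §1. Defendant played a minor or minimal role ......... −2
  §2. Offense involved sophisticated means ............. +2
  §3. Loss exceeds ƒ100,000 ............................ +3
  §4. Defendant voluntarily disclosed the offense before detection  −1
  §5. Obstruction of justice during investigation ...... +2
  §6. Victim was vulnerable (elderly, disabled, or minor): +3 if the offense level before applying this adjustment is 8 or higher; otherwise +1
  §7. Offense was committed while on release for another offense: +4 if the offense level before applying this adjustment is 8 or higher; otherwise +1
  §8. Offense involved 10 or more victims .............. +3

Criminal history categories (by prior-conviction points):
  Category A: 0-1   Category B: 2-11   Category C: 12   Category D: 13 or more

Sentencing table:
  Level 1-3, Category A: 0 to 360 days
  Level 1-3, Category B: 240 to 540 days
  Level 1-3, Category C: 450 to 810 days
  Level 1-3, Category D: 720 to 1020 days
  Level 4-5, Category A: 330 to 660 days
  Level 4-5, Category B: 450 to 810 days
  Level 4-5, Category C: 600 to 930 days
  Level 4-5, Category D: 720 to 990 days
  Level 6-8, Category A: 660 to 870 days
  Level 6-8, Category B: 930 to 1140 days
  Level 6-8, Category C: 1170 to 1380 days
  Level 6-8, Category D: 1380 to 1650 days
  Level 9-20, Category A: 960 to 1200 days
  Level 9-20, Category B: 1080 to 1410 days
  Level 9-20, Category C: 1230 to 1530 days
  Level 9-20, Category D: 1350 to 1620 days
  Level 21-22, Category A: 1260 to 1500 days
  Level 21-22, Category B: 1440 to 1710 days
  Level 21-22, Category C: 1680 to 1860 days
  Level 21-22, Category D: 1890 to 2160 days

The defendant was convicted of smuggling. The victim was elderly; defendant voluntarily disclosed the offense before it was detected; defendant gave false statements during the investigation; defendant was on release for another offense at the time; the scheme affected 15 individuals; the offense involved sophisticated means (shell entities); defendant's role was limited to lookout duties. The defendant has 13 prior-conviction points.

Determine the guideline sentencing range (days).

1350-1620 days

Base offense level for smuggling: 5.
§1 applies: 5 − 2 = 3.
§2 applies: 3 + 2 = 5.
§3 does not apply.
§4 applies: 5 − 1 = 4.
§5 applies: 4 + 2 = 6.
§6 applies (level before this adjustment is 6 < 8, so +1): 6 + 1 = 7.
§7 applies (level before this adjustment is 7 < 8, so +1): 7 + 1 = 8.
§8 applies: 8 + 3 = 11.
Final offense level: 11.
Criminal history: 13 prior points → Category D (13+).
Level 11 falls in the 9-20 band.
Grid: Level 9-20 × Category D = 1350-1620 days.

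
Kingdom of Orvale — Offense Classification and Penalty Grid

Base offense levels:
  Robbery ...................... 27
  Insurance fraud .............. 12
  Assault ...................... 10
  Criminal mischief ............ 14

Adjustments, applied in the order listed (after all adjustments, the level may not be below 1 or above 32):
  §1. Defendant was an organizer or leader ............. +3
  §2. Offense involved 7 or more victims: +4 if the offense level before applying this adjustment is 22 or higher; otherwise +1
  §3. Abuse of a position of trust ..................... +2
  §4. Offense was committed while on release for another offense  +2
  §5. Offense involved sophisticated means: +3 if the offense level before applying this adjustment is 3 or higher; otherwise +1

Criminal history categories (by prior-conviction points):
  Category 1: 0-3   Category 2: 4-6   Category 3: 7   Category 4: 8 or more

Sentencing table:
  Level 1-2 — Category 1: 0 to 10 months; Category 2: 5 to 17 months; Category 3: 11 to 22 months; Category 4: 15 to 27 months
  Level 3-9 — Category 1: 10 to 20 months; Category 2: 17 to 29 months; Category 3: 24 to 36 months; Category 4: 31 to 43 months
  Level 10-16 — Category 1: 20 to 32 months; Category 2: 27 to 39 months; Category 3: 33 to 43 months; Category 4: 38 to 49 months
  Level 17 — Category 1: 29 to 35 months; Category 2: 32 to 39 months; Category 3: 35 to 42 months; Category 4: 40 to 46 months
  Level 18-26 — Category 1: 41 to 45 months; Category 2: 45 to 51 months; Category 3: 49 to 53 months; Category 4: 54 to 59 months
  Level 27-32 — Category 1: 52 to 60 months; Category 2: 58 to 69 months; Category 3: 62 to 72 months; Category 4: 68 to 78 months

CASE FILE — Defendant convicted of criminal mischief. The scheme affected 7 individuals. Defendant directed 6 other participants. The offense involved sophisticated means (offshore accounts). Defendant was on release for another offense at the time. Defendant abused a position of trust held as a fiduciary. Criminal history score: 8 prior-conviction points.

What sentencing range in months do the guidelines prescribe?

54-59 months

Base offense level for criminal mischief: 14.
§1 applies: 14 + 3 = 17.
§2 applies (level before this adjustment is 17 < 22, so +1): 17 + 1 = 18.
§3 applies: 18 + 2 = 20.
§4 applies: 20 + 2 = 22.
§5 applies (level before this adjustment is 22 ≥ 3, so +3): 22 + 3 = 25.
Final offense level: 25.
Criminal history: 8 prior points → Category 4 (8+).
Level 25 falls in the 18-26 band.
Grid: Level 18-26 × Category 4 = 54-59 months.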